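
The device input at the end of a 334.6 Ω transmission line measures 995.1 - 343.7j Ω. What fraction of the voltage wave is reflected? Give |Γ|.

|Γ| ≈ 0.542

Γ = (Z_L − Z_0)/(Z_L + Z_0) = (660.5 − j343.7)/(1330 − j343.7)
|Γ| = 745/1370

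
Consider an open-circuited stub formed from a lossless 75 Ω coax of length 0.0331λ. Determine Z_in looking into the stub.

Z_in ≈ −j355 Ω

βl = 2π × 0.0331 = 11.9°
tan(βl) = 0.211
For an open-circuited stub, Z_in = −jZ_0·cot(βl) = −jZ_0/tan(βl)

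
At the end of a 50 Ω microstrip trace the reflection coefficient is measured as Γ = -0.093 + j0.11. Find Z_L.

Z_L = Z_0·(1 + Γ)/(1 − Γ) = 50·(0.907 + j0.11)/(1.09 − j0.11)

Z_L ≈ 40.6 + j9.12 Ω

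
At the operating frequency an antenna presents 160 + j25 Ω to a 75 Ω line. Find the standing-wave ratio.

VSWR ≈ 2.2

Γ = (Z_L − Z_0)/(Z_L + Z_0) = (85 + j25)/(235 + j25)
|Γ| = 88.6/236 = 0.375
VSWR = (1 + |Γ|)/(1 − |Γ|) = 1.37/0.625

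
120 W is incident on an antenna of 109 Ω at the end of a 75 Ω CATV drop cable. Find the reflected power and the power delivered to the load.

Γ = (109 − 75)/(109 + 75) = 0.185
|Γ|² = 0.0341
P_refl = |Γ|²·P_inc = 4.1 W, P_del = (1 − |Γ|²)·P_inc = 116 W

P_reflected ≈ 4.1 W; P_delivered ≈ 116 W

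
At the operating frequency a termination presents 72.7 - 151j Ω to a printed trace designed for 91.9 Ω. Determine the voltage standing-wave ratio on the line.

VSWR ≈ 5.28

Γ = (Z_L − Z_0)/(Z_L + Z_0) = (-19.2 − j151)/(164.6 − j151)
|Γ| = 152/223 = 0.681
VSWR = (1 + |Γ|)/(1 − |Γ|) = 1.68/0.319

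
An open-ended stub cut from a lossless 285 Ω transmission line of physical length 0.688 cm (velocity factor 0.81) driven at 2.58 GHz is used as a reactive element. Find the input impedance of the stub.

λ = v/f = 0.81·c / 2.58 GHz = 0.0942 m
βl = 2π·l/λ = 2π × 0.073 = 26.3°
tan(βl) = 0.494
For an open-ended stub, Z_in = −jZ_0·cot(βl) = −jZ_0/tan(βl)

Z_in ≈ −j577 Ω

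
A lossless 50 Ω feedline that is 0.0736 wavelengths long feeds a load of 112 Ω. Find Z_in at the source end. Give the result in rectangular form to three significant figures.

Z_in ≈ 62.2 − j44.6 Ω

βl = 2π × 0.0736 = 26.5°
tan(βl) = tan(26.5°) = 0.498
Z_in = Z_0·(Z_L + jZ_0·tanβl)/(Z_0 + jZ_L·tanβl)
     = 50·(112 + j24.9)/(50 + j55.8)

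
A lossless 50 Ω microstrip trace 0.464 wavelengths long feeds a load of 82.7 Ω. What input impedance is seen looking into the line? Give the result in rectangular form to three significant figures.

Z_in ≈ 76.1 + j17.4 Ω

βl = 2π × 0.464 = 167°
tan(βl) = tan(167°) = -0.23
Z_in = Z_0·(Z_L + jZ_0·tanβl)/(Z_0 + jZ_L·tanβl)
     = 50·(82.7 − j11.5)/(50 − j19)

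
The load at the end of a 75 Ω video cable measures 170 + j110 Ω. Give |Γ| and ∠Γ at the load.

Γ ≈ 0.541 ∠ 25°

Γ = (Z_L − Z_0)/(Z_L + Z_0) = (95 + j110)/(245 + j110)
|Γ| = 145/269 = 0.541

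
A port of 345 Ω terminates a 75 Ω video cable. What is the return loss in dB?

RL ≈ 3.84 dB

Γ = (345 − 75)/(345 + 75) = 0.643
RL = −20·log₁₀|Γ| = −20·log₁₀(0.643)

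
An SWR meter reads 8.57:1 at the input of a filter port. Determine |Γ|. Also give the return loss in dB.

|Γ| ≈ 0.791; return loss ≈ 2.04 dB

|Γ| = (S − 1)/(S + 1) = (8.57 − 1)/(8.57 + 1) = 7.57/9.57
RL = −20·log₁₀|Γ| = −20·log₁₀(0.791)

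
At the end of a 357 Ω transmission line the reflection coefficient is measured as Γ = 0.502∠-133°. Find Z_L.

Z_L = Z_0·(1 + Γ)/(1 − Γ) = 357·(0.658 − j0.367)/(1.34 + j0.367)

Z_L ≈ 138 − j135 Ω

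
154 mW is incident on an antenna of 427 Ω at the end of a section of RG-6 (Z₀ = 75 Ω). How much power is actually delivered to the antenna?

Γ = (427 − 75)/(427 + 75) = 0.701
|Γ|² = 0.492
P_refl = |Γ|²·P_inc = 75.7 mW, P_del = (1 − |Γ|²)·P_inc = 78.3 mW

P_delivered ≈ 78.3 mW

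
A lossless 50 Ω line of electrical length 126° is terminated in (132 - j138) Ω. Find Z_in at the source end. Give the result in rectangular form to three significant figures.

Z_in ≈ 18.2 + j50.3 Ω

tan(βl) = tan(126°) = -1.38
Z_in = Z_0·(Z_L + jZ_0·tanβl)/(Z_0 + jZ_L·tanβl)
     = 50·(132 − j207)/(-140 − j182)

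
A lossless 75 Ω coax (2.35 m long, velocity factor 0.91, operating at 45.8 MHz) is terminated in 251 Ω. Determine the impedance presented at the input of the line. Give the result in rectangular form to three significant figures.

Z_in ≈ 51.5 + j76.1 Ω

λ = v/f = 0.91·c / 45.8 MHz = 5.96 m
βl = 2π·l/λ = 2π × 0.394 = 142°
tan(βl) = tan(142°) = -0.783
Z_in = Z_0·(Z_L + jZ_0·tanβl)/(Z_0 + jZ_L·tanβl)
     = 75·(251 − j58.7)/(75 − j197)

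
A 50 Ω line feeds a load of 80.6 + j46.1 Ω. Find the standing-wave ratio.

VSWR ≈ 2.33

Γ = (Z_L − Z_0)/(Z_L + Z_0) = (30.6 + j46.1)/(130.6 + j46.1)
|Γ| = 55.3/138 = 0.4
VSWR = (1 + |Γ|)/(1 − |Γ|) = 1.4/0.6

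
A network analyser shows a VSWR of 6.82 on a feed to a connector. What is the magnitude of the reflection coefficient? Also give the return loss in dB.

|Γ| ≈ 0.744; return loss ≈ 2.57 dB

|Γ| = (S − 1)/(S + 1) = (6.82 − 1)/(6.82 + 1) = 5.82/7.82
RL = −20·log₁₀|Γ| = −20·log₁₀(0.744)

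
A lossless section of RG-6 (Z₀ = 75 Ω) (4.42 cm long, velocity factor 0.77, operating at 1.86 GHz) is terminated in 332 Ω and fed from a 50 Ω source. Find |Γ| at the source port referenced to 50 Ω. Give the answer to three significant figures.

|Γ| ≈ 0.629

λ = v/f = 0.77·c / 1.86 GHz = 0.124 m
βl = 2π·l/λ = 2π × 0.356 = 128°
tan(βl) = -1.27
Z_in = Z_0·(Z_L + jZ_0·tanβl)/(Z_0 + jZ_L·tanβl) = 26.5 + j54.2 Ω
Γ_s = (Z_in − Z_s)/(Z_in + Z_s) = (-23.5 + j54.2)/(76.5 + j54.2), |Γ_s| = 0.629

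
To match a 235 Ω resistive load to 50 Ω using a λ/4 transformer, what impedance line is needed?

Z_qwt = √(Z_0·R_L) = √(50 × 235) = √11750

Z_qwt ≈ 108 Ω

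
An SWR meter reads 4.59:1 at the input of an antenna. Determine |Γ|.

|Γ| = (S − 1)/(S + 1) = (4.59 − 1)/(4.59 + 1) = 3.59/5.59

|Γ| ≈ 0.642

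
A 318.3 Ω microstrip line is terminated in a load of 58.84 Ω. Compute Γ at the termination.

Γ = (Z_L − Z_0)/(Z_L + Z_0) = (58.84 − 318.3)/(58.84 + 318.3) = -259.5/377.1

Γ = -0.688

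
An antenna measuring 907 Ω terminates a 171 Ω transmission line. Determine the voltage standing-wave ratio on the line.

Γ = (907 − 171)/(907 + 171) = 0.683
VSWR = (1 + 0.683)/(1 − 0.683)

VSWR ≈ 5.3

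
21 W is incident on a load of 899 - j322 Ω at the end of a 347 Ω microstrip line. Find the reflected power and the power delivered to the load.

|Γ| = |(552 − j322)/(1246 − j322)| = 0.497
|Γ|² = 0.247
P_refl = |Γ|²·P_inc = 5.18 W, P_del = (1 − |Γ|²)·P_inc = 15.8 W

P_reflected ≈ 5.18 W; P_delivered ≈ 15.8 W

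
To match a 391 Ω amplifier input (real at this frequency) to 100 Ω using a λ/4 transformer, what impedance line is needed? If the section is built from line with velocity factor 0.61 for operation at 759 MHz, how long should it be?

Z_qwt = √(Z_0·R_L) = √(100 × 391) = √39100
λ = 0.61·c/f = 0.241 m, so l = λ/4 = 0.0603 m

Z_qwt ≈ 198 Ω; length ≈ 6.03 cm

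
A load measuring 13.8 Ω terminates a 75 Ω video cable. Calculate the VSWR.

Γ = (13.8 − 75)/(13.8 + 75) = -0.689
VSWR = (1 + 0.689)/(1 − 0.689)

VSWR ≈ 5.43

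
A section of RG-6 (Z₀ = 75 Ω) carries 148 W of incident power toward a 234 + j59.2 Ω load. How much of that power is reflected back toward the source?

P_reflected ≈ 43 W

|Γ| = |(159 + j59.2)/(309 + j59.2)| = 0.539
|Γ|² = 0.291
P_refl = |Γ|²·P_inc = 43 W, P_del = (1 − |Γ|²)·P_inc = 105 W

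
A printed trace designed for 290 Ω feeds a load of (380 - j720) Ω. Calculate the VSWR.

Γ = (Z_L − Z_0)/(Z_L + Z_0) = (90 − j720)/(670 − j720)
|Γ| = 726/984 = 0.738
VSWR = (1 + |Γ|)/(1 − |Γ|) = 1.74/0.262

VSWR ≈ 6.63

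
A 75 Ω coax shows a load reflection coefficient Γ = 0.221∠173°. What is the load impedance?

Z_L = Z_0·(1 + Γ)/(1 − Γ) = 75·(0.781 + j0.0269)/(1.22 − j0.0269)

Z_L ≈ 48 + j2.72 Ω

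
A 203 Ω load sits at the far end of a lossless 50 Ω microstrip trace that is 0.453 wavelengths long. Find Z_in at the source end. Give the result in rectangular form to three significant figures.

Z_in ≈ 87.8 + j93.3 Ω

βl = 2π × 0.453 = 163°
tan(βl) = tan(163°) = -0.304
Z_in = Z_0·(Z_L + jZ_0·tanβl)/(Z_0 + jZ_L·tanβl)
     = 50·(203 − j15.2)/(50 − j61.8)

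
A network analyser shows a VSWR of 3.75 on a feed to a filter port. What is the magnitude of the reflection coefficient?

|Γ| ≈ 0.579

|Γ| = (S − 1)/(S + 1) = (3.75 − 1)/(3.75 + 1) = 2.75/4.75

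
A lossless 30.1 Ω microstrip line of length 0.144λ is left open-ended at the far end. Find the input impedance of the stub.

βl = 2π × 0.144 = 51.8°
tan(βl) = 1.27
For an open-ended stub, Z_in = −jZ_0·cot(βl) = −jZ_0/tan(βl)

Z_in ≈ −j23.7 Ω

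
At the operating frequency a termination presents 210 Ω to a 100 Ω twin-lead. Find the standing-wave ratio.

VSWR ≈ 2.1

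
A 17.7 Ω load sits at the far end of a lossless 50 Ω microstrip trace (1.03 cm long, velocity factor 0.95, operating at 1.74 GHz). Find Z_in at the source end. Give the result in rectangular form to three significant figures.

Z_in ≈ 20.3 + j17.9 Ω

λ = v/f = 0.95·c / 1.74 GHz = 0.164 m
βl = 2π·l/λ = 2π × 0.0629 = 22.6°
tan(βl) = tan(22.6°) = 0.417
Z_in = Z_0·(Z_L + jZ_0·tanβl)/(Z_0 + jZ_L·tanβl)
     = 50·(17.7 + j20.9)/(50 + j7.38)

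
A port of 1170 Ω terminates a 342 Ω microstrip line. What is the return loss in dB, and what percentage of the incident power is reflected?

Γ = (1170 − 342)/(1170 + 342) = 0.548
RL = −20·log₁₀(0.548) = 5.23 dB
P_refl/P_inc = |Γ|² = 0.3

RL ≈ 5.23 dB; 30% of incident power reflected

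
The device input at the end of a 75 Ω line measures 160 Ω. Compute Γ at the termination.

Γ = (Z_L − Z_0)/(Z_L + Z_0) = (160 − 75)/(160 + 75) = 85/235

Γ = 0.362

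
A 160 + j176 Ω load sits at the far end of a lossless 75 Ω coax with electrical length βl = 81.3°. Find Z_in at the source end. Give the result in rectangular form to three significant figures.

Z_in ≈ 17.5 − j29.5 Ω

tan(βl) = tan(81.3°) = 6.54
Z_in = Z_0·(Z_L + jZ_0·tanβl)/(Z_0 + jZ_L·tanβl)
     = 75·(160 + j666)/(-1080 + j1050)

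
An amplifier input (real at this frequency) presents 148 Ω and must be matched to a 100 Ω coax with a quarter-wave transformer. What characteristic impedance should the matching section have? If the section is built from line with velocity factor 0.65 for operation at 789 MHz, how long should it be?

Z_qwt ≈ 122 Ω; length ≈ 6.18 cm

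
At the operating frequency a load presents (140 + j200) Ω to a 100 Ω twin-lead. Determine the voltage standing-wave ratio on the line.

VSWR ≈ 4.76

Γ = (Z_L − Z_0)/(Z_L + Z_0) = (40 + j200)/(240 + j200)
|Γ| = 204/312 = 0.653
VSWR = (1 + |Γ|)/(1 − |Γ|) = 1.65/0.347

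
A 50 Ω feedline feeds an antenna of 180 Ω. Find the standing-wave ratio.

VSWR ≈ 3.6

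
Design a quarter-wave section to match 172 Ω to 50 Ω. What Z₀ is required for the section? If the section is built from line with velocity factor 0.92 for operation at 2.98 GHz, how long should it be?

Z_qwt ≈ 92.7 Ω; length ≈ 2.32 cm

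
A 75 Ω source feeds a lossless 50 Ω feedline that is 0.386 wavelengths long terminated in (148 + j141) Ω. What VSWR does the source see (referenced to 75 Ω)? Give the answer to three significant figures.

βl = 2π × 0.386 = 139°
tan(βl) = -0.871
Z_in = Z_0·(Z_L + jZ_0·tanβl)/(Z_0 + jZ_L·tanβl) = 14 + j38.7 Ω
Γ_s = (Z_in − Z_s)/(Z_in + Z_s) = (-61 + j38.7)/(89 + j38.7), |Γ_s| = 0.744
VSWR = (1 + |Γ_s|)/(1 − |Γ_s|)

VSWR ≈ 6.82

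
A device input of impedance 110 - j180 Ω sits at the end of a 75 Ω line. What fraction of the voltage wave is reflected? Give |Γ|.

|Γ| ≈ 0.71

Γ = (Z_L − Z_0)/(Z_L + Z_0) = (35 − j180)/(185 − j180)
|Γ| = 183/258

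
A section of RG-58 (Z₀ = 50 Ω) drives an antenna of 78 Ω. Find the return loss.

Γ = (78 − 50)/(78 + 50) = 0.219
RL = −20·log₁₀|Γ| = −20·log₁₀(0.219)

RL ≈ 13.2 dB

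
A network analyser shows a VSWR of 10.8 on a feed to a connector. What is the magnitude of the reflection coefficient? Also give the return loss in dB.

|Γ| = (S − 1)/(S + 1) = (10.8 − 1)/(10.8 + 1) = 9.8/11.8
RL = −20·log₁₀|Γ| = −20·log₁₀(0.831)

|Γ| ≈ 0.831; return loss ≈ 1.61 dB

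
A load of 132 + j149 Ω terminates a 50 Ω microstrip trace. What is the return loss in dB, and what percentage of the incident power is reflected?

RL ≈ 2.82 dB; 52.3% of incident power reflected

Γ = (82 + j149)/(182 + j149), |Γ| = 0.723
RL = −20·log₁₀(0.723) = 2.82 dB
P_refl/P_inc = |Γ|² = 0.523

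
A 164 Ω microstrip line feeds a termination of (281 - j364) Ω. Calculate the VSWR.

Γ = (Z_L − Z_0)/(Z_L + Z_0) = (117 − j364)/(445 − j364)
|Γ| = 382/575 = 0.665
VSWR = (1 + |Γ|)/(1 − |Γ|) = 1.67/0.335

VSWR ≈ 4.97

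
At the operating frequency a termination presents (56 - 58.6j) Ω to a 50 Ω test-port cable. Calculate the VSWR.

Γ = (Z_L − Z_0)/(Z_L + Z_0) = (6 − j58.6)/(106 − j58.6)
|Γ| = 58.9/121 = 0.486
VSWR = (1 + |Γ|)/(1 − |Γ|) = 1.49/0.514

VSWR ≈ 2.89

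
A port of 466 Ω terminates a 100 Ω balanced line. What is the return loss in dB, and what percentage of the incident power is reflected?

Γ = (466 − 100)/(466 + 100) = 0.647
RL = −20·log₁₀(0.647) = 3.79 dB
P_refl/P_inc = |Γ|² = 0.418

RL ≈ 3.79 dB; 41.8% of incident power reflected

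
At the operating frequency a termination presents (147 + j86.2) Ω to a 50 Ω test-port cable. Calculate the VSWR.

VSWR ≈ 4.04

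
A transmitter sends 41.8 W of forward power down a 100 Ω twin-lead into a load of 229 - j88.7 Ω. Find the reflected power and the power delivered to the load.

|Γ| = |(129 − j88.7)/(329 − j88.7)| = 0.459
|Γ|² = 0.211
P_refl = |Γ|²·P_inc = 8.82 W, P_del = (1 − |Γ|²)·P_inc = 33 W

P_reflected ≈ 8.82 W; P_delivered ≈ 33 W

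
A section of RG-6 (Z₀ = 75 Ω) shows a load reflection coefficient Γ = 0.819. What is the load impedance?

Z_L ≈ 754 Ω

Z_L = Z_0·(1 + Γ)/(1 − Γ) = 75·(1.82)/(0.181)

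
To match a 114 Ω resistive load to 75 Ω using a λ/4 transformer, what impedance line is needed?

Z_qwt ≈ 92.5 Ω

Z_qwt = √(Z_0·R_L) = √(75 × 114) = √8550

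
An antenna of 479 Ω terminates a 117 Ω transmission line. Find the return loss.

RL ≈ 4.33 dB

Γ = (479 − 117)/(479 + 117) = 0.607
RL = −20·log₁₀|Γ| = −20·log₁₀(0.607)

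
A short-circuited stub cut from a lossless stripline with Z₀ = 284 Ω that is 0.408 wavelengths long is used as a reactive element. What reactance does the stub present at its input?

X_in ≈ -185 Ω (capacitive)

βl = 2π × 0.408 = 147°
tan(βl) = -0.652
For a short-circuited stub, Z_in = jZ_0·tan(βl)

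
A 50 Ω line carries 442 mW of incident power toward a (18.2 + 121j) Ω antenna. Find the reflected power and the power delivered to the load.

|Γ| = |(-31.8 + j121)/(68.2 + j121)| = 0.901
|Γ|² = 0.811
P_refl = |Γ|²·P_inc = 359 mW, P_del = (1 − |Γ|²)·P_inc = 83.4 mW

P_reflected ≈ 359 mW; P_delivered ≈ 83.4 mW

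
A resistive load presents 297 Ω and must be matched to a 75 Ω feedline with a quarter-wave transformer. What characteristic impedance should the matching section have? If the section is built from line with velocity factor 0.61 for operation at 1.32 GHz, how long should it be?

Z_qwt = √(Z_0·R_L) = √(75 × 297) = √22280
λ = 0.61·c/f = 0.139 m, so l = λ/4 = 0.0347 m

Z_qwt ≈ 149 Ω; length ≈ 3.47 cm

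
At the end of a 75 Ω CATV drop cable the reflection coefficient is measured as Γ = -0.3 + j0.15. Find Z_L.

Z_L = Z_0·(1 + Γ)/(1 − Γ) = 75·(0.7 + j0.15)/(1.3 − j0.15)

Z_L ≈ 38.9 + j13.1 Ω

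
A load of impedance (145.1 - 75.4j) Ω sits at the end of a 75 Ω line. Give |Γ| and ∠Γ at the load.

Γ = (Z_L − Z_0)/(Z_L + Z_0) = (70.1 − j75.4)/(220.1 − j75.4)
|Γ| = 103/233 = 0.443

Γ ≈ 0.443 ∠ -28.2°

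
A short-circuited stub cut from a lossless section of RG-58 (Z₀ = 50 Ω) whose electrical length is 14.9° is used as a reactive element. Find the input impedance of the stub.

tan(βl) = 0.266
For a short-circuited stub, Z_in = jZ_0·tan(βl)

Z_in ≈ +j13.3 Ω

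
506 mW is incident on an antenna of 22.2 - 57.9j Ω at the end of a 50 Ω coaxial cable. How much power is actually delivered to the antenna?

|Γ| = |(-27.8 − j57.9)/(72.2 − j57.9)| = 0.694
|Γ|² = 0.482
P_refl = |Γ|²·P_inc = 244 mW, P_del = (1 − |Γ|²)·P_inc = 262 mW

P_delivered ≈ 262 mW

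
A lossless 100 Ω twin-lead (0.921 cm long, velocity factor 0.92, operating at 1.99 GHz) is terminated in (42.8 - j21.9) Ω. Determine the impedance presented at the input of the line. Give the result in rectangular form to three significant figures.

λ = v/f = 0.92·c / 1.99 GHz = 0.139 m
βl = 2π·l/λ = 2π × 0.0664 = 23.9°
tan(βl) = tan(23.9°) = 0.443
Z_in = Z_0·(Z_L + jZ_0·tanβl)/(Z_0 + jZ_L·tanβl)
     = 100·(42.8 + j22.4)/(110 + j19)

Z_in ≈ 41.3 + j13.3 Ω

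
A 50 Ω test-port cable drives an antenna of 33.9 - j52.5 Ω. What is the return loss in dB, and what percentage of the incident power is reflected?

RL ≈ 5.12 dB; 30.8% of incident power reflected

Γ = (-16.1 − j52.5)/(83.9 − j52.5), |Γ| = 0.555
RL = −20·log₁₀(0.555) = 5.12 dB
P_refl/P_inc = |Γ|² = 0.308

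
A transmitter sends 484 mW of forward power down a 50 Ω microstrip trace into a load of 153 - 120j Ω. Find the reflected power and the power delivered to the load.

|Γ| = |(103 − j120)/(203 − j120)| = 0.671
|Γ|² = 0.45
P_refl = |Γ|²·P_inc = 218 mW, P_del = (1 − |Γ|²)·P_inc = 266 mW

P_reflected ≈ 218 mW; P_delivered ≈ 266 mW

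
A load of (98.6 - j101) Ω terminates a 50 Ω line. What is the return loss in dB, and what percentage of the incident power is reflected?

Γ = (48.6 − j101)/(148.6 − j101), |Γ| = 0.624
RL = −20·log₁₀(0.624) = 4.1 dB
P_refl/P_inc = |Γ|² = 0.389

RL ≈ 4.1 dB; 38.9% of incident power reflected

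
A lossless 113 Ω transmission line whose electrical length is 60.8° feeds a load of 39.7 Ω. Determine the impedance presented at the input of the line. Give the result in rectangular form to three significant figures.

Z_in ≈ 120 + j127 Ω

tan(βl) = tan(60.8°) = 1.79
Z_in = Z_0·(Z_L + jZ_0·tanβl)/(Z_0 + jZ_L·tanβl)
     = 113·(39.7 + j202)/(113 + j71)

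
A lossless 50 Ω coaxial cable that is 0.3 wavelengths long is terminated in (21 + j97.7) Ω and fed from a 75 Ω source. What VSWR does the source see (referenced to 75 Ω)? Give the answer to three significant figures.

VSWR ≈ 17.5

βl = 2π × 0.3 = 108°
tan(βl) = -3.08
Z_in = Z_0·(Z_L + jZ_0·tanβl)/(Z_0 + jZ_L·tanβl) = 4.32 − j7.21 Ω
Γ_s = (Z_in − Z_s)/(Z_in + Z_s) = (-70.7 − j7.21)/(79.3 − j7.21), |Γ_s| = 0.892
VSWR = (1 + |Γ_s|)/(1 − |Γ_s|)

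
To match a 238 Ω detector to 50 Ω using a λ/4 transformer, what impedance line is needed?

Z_qwt ≈ 109 Ω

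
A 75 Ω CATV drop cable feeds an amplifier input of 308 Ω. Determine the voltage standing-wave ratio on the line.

VSWR ≈ 4.11

Γ = (308 − 75)/(308 + 75) = 0.608
VSWR = (1 + 0.608)/(1 − 0.608)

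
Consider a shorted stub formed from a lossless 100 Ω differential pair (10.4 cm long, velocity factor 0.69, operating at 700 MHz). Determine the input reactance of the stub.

λ = v/f = 0.69·c / 700 MHz = 0.296 m
βl = 2π·l/λ = 2π × 0.352 = 127°
tan(βl) = -1.35
For a shorted stub, Z_in = jZ_0·tan(βl)

X_in ≈ -135 Ω (capacitive)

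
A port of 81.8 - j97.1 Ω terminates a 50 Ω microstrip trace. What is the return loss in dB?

RL ≈ 4.09 dB

Γ = (31.8 − j97.1)/(131.8 − j97.1), |Γ| = 0.624
RL = −20·log₁₀|Γ| = −20·log₁₀(0.624)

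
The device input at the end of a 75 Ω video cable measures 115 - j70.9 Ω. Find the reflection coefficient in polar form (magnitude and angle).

Γ ≈ 0.401 ∠ -40.1°

Γ = (Z_L − Z_0)/(Z_L + Z_0) = (40 − j70.9)/(190 − j70.9)
|Γ| = 81.4/203 = 0.401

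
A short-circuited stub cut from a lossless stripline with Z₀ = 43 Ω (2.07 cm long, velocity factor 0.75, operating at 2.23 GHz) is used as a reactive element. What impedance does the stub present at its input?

λ = v/f = 0.75·c / 2.23 GHz = 0.101 m
βl = 2π·l/λ = 2π × 0.205 = 73.9°
tan(βl) = 3.45
For a short-circuited stub, Z_in = jZ_0·tan(βl)

Z_in ≈ +j149 Ω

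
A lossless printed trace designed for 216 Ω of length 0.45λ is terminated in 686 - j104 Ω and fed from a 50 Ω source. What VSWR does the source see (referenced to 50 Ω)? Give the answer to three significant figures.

VSWR ≈ 13.3

βl = 2π × 0.45 = 162°
tan(βl) = -0.325
Z_in = Z_0·(Z_L + jZ_0·tanβl)/(Z_0 + jZ_L·tanβl) = 427 + j316 Ω
Γ_s = (Z_in − Z_s)/(Z_in + Z_s) = (377 + j316)/(477 + j316), |Γ_s| = 0.86
VSWR = (1 + |Γ_s|)/(1 − |Γ_s|)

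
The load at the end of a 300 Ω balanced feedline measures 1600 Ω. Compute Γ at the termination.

Γ = (Z_L − Z_0)/(Z_L + Z_0) = (1600 − 300)/(1600 + 300) = 1300/1900

Γ = 0.684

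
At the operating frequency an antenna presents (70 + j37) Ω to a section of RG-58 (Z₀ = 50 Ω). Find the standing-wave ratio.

VSWR ≈ 2.01

Γ = (Z_L − Z_0)/(Z_L + Z_0) = (20 + j37)/(120 + j37)
|Γ| = 42.1/126 = 0.335
VSWR = (1 + |Γ|)/(1 − |Γ|) = 1.33/0.665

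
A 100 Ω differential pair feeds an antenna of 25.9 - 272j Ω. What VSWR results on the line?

VSWR ≈ 32.7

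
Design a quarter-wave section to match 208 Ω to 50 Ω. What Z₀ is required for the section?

Z_qwt = √(Z_0·R_L) = √(50 × 208) = √10400

Z_qwt ≈ 102 Ω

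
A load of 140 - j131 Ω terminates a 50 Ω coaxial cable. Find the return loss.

RL ≈ 3.24 dB

Γ = (90 − j131)/(190 − j131), |Γ| = 0.689
RL = −20·log₁₀|Γ| = −20·log₁₀(0.689)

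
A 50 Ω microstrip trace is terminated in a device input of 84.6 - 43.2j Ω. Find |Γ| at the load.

Γ = (Z_L − Z_0)/(Z_L + Z_0) = (34.6 − j43.2)/(134.6 − j43.2)
|Γ| = 55.3/141

|Γ| ≈ 0.392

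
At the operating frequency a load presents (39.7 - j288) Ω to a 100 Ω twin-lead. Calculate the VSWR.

VSWR ≈ 23.8

Γ = (Z_L − Z_0)/(Z_L + Z_0) = (-60.3 − j288)/(139.7 − j288)
|Γ| = 294/320 = 0.919
VSWR = (1 + |Γ|)/(1 − |Γ|) = 1.92/0.0808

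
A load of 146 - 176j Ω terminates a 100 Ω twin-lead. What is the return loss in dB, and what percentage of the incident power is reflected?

RL ≈ 4.42 dB; 36.2% of incident power reflected

Γ = (46 − j176)/(246 − j176), |Γ| = 0.601
RL = −20·log₁₀(0.601) = 4.42 dB
P_refl/P_inc = |Γ|² = 0.362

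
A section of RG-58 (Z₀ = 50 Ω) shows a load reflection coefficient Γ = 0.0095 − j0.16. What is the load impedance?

Z_L ≈ 48.4 − j15.9 Ω

Z_L = Z_0·(1 + Γ)/(1 − Γ) = 50·(1.01 − j0.16)/(0.991 + j0.16)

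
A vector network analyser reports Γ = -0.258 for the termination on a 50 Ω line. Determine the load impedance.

Z_L ≈ 29.5 Ω

Z_L = Z_0·(1 + Γ)/(1 − Γ) = 50·(0.742)/(1.26)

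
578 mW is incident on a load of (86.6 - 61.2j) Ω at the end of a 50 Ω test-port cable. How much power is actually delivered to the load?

P_delivered ≈ 447 mW

|Γ| = |(36.6 − j61.2)/(136.6 − j61.2)| = 0.476
|Γ|² = 0.227
P_refl = |Γ|²·P_inc = 131 mW, P_del = (1 − |Γ|²)·P_inc = 447 mW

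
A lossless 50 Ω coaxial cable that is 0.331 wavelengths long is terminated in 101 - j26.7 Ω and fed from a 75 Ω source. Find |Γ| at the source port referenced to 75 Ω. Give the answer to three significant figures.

βl = 2π × 0.331 = 119°
tan(βl) = -1.79
Z_in = Z_0·(Z_L + jZ_0·tanβl)/(Z_0 + jZ_L·tanβl) = 32.5 + j27.5 Ω
Γ_s = (Z_in − Z_s)/(Z_in + Z_s) = (-42.5 + j27.5)/(107 + j27.5), |Γ_s| = 0.457

|Γ| ≈ 0.457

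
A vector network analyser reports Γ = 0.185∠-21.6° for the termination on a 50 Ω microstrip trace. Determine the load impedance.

Z_L ≈ 70 − j9.87 Ω

Z_L = Z_0·(1 + Γ)/(1 − Γ) = 50·(1.17 − j0.0681)/(0.828 + j0.0681)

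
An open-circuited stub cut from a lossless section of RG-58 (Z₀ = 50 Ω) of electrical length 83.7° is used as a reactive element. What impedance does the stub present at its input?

tan(βl) = 9.06
For an open-circuited stub, Z_in = −jZ_0·cot(βl) = −jZ_0/tan(βl)

Z_in ≈ −j5.52 Ω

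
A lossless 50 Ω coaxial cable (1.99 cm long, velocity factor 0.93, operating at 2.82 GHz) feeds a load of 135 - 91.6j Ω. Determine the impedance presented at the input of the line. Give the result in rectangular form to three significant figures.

Z_in ≈ 12.5 − j5.92 Ω

λ = v/f = 0.93·c / 2.82 GHz = 0.0989 m
βl = 2π·l/λ = 2π × 0.201 = 72.4°
tan(βl) = tan(72.4°) = 3.15
Z_in = Z_0·(Z_L + jZ_0·tanβl)/(Z_0 + jZ_L·tanβl)
     = 50·(135 + j66.1)/(339 + j426)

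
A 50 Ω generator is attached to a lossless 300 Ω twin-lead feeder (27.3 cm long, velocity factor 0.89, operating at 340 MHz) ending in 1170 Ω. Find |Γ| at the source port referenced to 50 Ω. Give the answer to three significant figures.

|Γ| ≈ 0.802

λ = v/f = 0.89·c / 340 MHz = 0.785 m
βl = 2π·l/λ = 2π × 0.348 = 125°
tan(βl) = -1.42
Z_in = Z_0·(Z_L + jZ_0·tanβl)/(Z_0 + jZ_L·tanβl) = 111 + j191 Ω
Γ_s = (Z_in − Z_s)/(Z_in + Z_s) = (61.4 + j191)/(161 + j191), |Γ_s| = 0.802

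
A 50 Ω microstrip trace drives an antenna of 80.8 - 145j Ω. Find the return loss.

Γ = (30.8 − j145)/(130.8 − j145), |Γ| = 0.759
RL = −20·log₁₀|Γ| = −20·log₁₀(0.759)

RL ≈ 2.39 dB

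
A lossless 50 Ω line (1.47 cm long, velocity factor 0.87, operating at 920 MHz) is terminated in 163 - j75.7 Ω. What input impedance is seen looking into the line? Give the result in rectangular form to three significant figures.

Z_in ≈ 52 − j76.8 Ω

λ = v/f = 0.87·c / 920 MHz = 0.284 m
βl = 2π·l/λ = 2π × 0.0518 = 18.7°
tan(βl) = tan(18.7°) = 0.338
Z_in = Z_0·(Z_L + jZ_0·tanβl)/(Z_0 + jZ_L·tanβl)
     = 50·(163 − j58.8)/(75.6 + j55)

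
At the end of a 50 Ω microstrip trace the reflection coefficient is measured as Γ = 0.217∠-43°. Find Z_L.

Z_L ≈ 65.3 − j20.3 Ω

Z_L = Z_0·(1 + Γ)/(1 − Γ) = 50·(1.16 − j0.148)/(0.841 + j0.148)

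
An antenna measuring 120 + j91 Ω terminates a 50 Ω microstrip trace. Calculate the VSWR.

VSWR ≈ 3.94

Γ = (Z_L − Z_0)/(Z_L + Z_0) = (70 + j91)/(170 + j91)
|Γ| = 115/193 = 0.595
VSWR = (1 + |Γ|)/(1 − |Γ|) = 1.6/0.405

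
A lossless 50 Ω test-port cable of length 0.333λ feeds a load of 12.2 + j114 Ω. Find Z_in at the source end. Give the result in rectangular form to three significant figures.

Z_in ≈ 1.98 + j5.6 Ω

βl = 2π × 0.333 = 120°
tan(βl) = tan(120°) = -1.74
Z_in = Z_0·(Z_L + jZ_0·tanβl)/(Z_0 + jZ_L·tanβl)
     = 50·(12.2 + j27)/(248 − j21.2)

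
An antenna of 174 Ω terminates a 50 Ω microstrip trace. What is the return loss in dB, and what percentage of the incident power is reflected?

RL ≈ 5.14 dB; 30.6% of incident power reflected

Γ = (174 − 50)/(174 + 50) = 0.554
RL = −20·log₁₀(0.554) = 5.14 dB
P_refl/P_inc = |Γ|² = 0.306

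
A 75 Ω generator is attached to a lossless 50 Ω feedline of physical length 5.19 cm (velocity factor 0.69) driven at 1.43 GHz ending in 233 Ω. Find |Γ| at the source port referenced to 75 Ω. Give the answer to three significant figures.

|Γ| ≈ 0.691

λ = v/f = 0.69·c / 1.43 GHz = 0.145 m
βl = 2π·l/λ = 2π × 0.359 = 129°
tan(βl) = -1.23
Z_in = Z_0·(Z_L + jZ_0·tanβl)/(Z_0 + jZ_L·tanβl) = 17.3 + j37.6 Ω
Γ_s = (Z_in − Z_s)/(Z_in + Z_s) = (-57.7 + j37.6)/(92.3 + j37.6), |Γ_s| = 0.691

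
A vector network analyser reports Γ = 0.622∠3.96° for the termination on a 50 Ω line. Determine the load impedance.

Z_L = Z_0·(1 + Γ)/(1 − Γ) = 50·(1.62 + j0.043)/(0.379 − j0.043)

Z_L ≈ 210 + j29.5 Ω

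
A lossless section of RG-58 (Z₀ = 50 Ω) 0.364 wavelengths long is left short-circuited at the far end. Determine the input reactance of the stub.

βl = 2π × 0.364 = 131°
tan(βl) = -1.15
For a short-circuited stub, Z_in = jZ_0·tan(βl)

X_in ≈ -57.4 Ω (capacitive)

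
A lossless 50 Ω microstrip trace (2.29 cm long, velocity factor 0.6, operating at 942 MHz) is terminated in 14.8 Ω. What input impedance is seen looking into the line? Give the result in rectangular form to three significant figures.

Z_in ≈ 25.8 + j39.7 Ω

λ = v/f = 0.6·c / 942 MHz = 0.191 m
βl = 2π·l/λ = 2π × 0.12 = 43.1°
tan(βl) = tan(43.1°) = 0.937
Z_in = Z_0·(Z_L + jZ_0·tanβl)/(Z_0 + jZ_L·tanβl)
     = 50·(14.8 + j46.9)/(50 + j13.9)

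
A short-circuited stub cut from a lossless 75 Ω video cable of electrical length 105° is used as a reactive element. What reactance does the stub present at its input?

X_in ≈ -280 Ω (capacitive)

tan(βl) = -3.73
For a short-circuited stub, Z_in = jZ_0·tan(βl)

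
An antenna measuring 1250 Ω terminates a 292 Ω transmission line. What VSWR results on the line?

VSWR ≈ 4.28

Γ = (1250 − 292)/(1250 + 292) = 0.621
VSWR = (1 + 0.621)/(1 − 0.621)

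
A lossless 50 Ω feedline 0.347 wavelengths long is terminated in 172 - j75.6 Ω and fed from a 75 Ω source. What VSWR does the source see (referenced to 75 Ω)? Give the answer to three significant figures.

VSWR ≈ 4.76

βl = 2π × 0.347 = 125°
tan(βl) = -1.43
Z_in = Z_0·(Z_L + jZ_0·tanβl)/(Z_0 + jZ_L·tanβl) = 20.5 + j39.8 Ω
Γ_s = (Z_in − Z_s)/(Z_in + Z_s) = (-54.5 + j39.8)/(95.5 + j39.8), |Γ_s| = 0.652
VSWR = (1 + |Γ_s|)/(1 − |Γ_s|)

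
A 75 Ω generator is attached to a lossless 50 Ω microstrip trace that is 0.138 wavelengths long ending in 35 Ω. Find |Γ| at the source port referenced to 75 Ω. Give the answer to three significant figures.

βl = 2π × 0.138 = 49.7°
tan(βl) = 1.18
Z_in = Z_0·(Z_L + jZ_0·tanβl)/(Z_0 + jZ_L·tanβl) = 49.7 + j17.9 Ω
Γ_s = (Z_in − Z_s)/(Z_in + Z_s) = (-25.3 + j17.9)/(125 + j17.9), |Γ_s| = 0.246

|Γ| ≈ 0.246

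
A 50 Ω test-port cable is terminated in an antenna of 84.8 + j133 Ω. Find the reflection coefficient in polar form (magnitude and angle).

Γ ≈ 0.726 ∠ 30.7°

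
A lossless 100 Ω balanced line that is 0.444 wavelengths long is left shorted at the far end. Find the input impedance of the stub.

βl = 2π × 0.444 = 160°
tan(βl) = -0.367
For a shorted stub, Z_in = jZ_0·tan(βl)

Z_in ≈ −j36.7 Ω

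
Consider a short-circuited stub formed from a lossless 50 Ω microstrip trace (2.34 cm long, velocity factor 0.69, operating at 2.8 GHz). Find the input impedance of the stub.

λ = v/f = 0.69·c / 2.8 GHz = 0.0739 m
βl = 2π·l/λ = 2π × 0.317 = 114°
tan(βl) = -2.25
For a short-circuited stub, Z_in = jZ_0·tan(βl)

Z_in ≈ −j113 Ω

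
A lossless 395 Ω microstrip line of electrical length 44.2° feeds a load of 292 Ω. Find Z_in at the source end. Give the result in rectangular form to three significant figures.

tan(βl) = tan(44.2°) = 0.972
Z_in = Z_0·(Z_L + jZ_0·tanβl)/(Z_0 + jZ_L·tanβl)
     = 395·(292 + j384)/(395 + j284)

Z_in ≈ 375 + j115 Ω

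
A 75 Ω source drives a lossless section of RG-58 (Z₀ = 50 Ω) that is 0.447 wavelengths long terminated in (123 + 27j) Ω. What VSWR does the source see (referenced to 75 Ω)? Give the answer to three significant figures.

VSWR ≈ 2.18

βl = 2π × 0.447 = 161°
tan(βl) = -0.346
Z_in = Z_0·(Z_L + jZ_0·tanβl)/(Z_0 + jZ_L·tanβl) = 64.6 + j54.5 Ω
Γ_s = (Z_in − Z_s)/(Z_in + Z_s) = (-10.4 + j54.5)/(140 + j54.5), |Γ_s| = 0.37
VSWR = (1 + |Γ_s|)/(1 − |Γ_s|)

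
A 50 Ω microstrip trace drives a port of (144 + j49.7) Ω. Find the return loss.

Γ = (94 + j49.7)/(194 + j49.7), |Γ| = 0.531
RL = −20·log₁₀|Γ| = −20·log₁₀(0.531)

RL ≈ 5.5 dB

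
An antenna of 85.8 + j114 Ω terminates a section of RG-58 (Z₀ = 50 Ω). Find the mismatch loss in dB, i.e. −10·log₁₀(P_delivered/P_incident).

Γ = (35.8 + j114)/(135.8 + j114), |Γ| = 0.674
|Γ|² = 0.454, so P_del/P_inc = 1 − |Γ|² = 0.546
ML = −10·log₁₀(1 − |Γ|²)

mismatch loss ≈ 2.63 dB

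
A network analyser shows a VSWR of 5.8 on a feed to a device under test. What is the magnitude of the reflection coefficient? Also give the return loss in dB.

|Γ| ≈ 0.706; return loss ≈ 3.03 dB

|Γ| = (S − 1)/(S + 1) = (5.8 − 1)/(5.8 + 1) = 4.8/6.8
RL = −20·log₁₀|Γ| = −20·log₁₀(0.706)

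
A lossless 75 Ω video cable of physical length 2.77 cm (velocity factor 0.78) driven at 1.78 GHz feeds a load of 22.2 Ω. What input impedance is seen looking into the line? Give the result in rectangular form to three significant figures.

λ = v/f = 0.78·c / 1.78 GHz = 0.131 m
βl = 2π·l/λ = 2π × 0.211 = 75.9°
tan(βl) = tan(75.9°) = 3.97
Z_in = Z_0·(Z_L + jZ_0·tanβl)/(Z_0 + jZ_L·tanβl)
     = 75·(22.2 + j298)/(75 + j88.1)

Z_in ≈ 156 + j114 Ω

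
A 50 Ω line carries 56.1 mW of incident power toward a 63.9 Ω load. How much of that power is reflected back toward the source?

Γ = (63.9 − 50)/(63.9 + 50) = 0.122
|Γ|² = 0.0149
P_refl = |Γ|²·P_inc = 0.835 mW, P_del = (1 − |Γ|²)·P_inc = 55.3 mW

P_reflected ≈ 0.835 mW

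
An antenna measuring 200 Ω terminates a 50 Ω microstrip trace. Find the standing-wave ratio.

VSWR ≈ 4

Γ = (200 − 50)/(200 + 50) = 0.6
VSWR = (1 + 0.6)/(1 − 0.6)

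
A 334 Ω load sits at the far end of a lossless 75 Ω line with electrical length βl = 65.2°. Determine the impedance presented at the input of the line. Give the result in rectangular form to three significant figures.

tan(βl) = tan(65.2°) = 2.16
Z_in = Z_0·(Z_L + jZ_0·tanβl)/(Z_0 + jZ_L·tanβl)
     = 75·(334 + j162)/(75 + j723)

Z_in ≈ 20.2 − j32.6 Ω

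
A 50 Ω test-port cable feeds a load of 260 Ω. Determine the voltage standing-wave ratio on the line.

VSWR ≈ 5.2

Γ = (260 − 50)/(260 + 50) = 0.677
VSWR = (1 + 0.677)/(1 − 0.677)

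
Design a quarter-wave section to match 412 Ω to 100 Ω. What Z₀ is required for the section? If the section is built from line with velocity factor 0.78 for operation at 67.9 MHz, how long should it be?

Z_qwt ≈ 203 Ω; length ≈ 86.2 cm

Z_qwt = √(Z_0·R_L) = √(100 × 412) = √41200
λ = 0.78·c/f = 3.45 m, so l = λ/4 = 0.862 m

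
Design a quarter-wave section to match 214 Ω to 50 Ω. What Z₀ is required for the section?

Z_qwt = √(Z_0·R_L) = √(50 × 214) = √10700

Z_qwt ≈ 103 Ω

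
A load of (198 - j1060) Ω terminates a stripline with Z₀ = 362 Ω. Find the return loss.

RL ≈ 0.966 dB

Γ = (-164 − j1060)/(560 − j1060), |Γ| = 0.895
RL = −20·log₁₀|Γ| = −20·log₁₀(0.895)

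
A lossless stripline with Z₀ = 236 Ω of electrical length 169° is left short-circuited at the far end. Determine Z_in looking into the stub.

tan(βl) = -0.194
For a short-circuited stub, Z_in = jZ_0·tan(βl)

Z_in ≈ −j45.9 Ω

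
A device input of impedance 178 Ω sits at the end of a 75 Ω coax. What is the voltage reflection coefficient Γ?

Γ = 0.407

Γ = (Z_L − Z_0)/(Z_L + Z_0) = (178 − 75)/(178 + 75) = 103/253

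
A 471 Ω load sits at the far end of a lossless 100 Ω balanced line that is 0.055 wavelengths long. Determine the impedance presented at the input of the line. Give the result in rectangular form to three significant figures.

βl = 2π × 0.055 = 19.8°
tan(βl) = tan(19.8°) = 0.36
Z_in = Z_0·(Z_L + jZ_0·tanβl)/(Z_0 + jZ_L·tanβl)
     = 100·(471 + j36)/(100 + j170)

Z_in ≈ 137 − j197 Ω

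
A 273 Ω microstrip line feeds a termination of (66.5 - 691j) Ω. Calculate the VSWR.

VSWR ≈ 30.6

Γ = (Z_L − Z_0)/(Z_L + Z_0) = (-206.5 − j691)/(339.5 − j691)
|Γ| = 721/770 = 0.937
VSWR = (1 + |Γ|)/(1 − |Γ|) = 1.94/0.0633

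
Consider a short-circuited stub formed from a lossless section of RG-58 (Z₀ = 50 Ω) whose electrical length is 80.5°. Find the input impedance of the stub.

Z_in ≈ +j299 Ω

tan(βl) = 5.98
For a short-circuited stub, Z_in = jZ_0·tan(βl)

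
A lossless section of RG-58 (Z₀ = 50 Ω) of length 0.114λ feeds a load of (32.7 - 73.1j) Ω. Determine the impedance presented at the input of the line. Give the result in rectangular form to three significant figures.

βl = 2π × 0.114 = 41°
tan(βl) = tan(41°) = 0.871
Z_in = Z_0·(Z_L + jZ_0·tanβl)/(Z_0 + jZ_L·tanβl)
     = 50·(32.7 − j29.6)/(114 + j28.5)

Z_in ≈ 10.5 − j15.6 Ω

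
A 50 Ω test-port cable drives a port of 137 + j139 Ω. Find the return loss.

Γ = (87 + j139)/(187 + j139), |Γ| = 0.704
RL = −20·log₁₀|Γ| = −20·log₁₀(0.704)

RL ≈ 3.05 dB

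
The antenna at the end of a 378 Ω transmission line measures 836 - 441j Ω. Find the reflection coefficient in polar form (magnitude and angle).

Γ ≈ 0.492 ∠ -24°

Γ = (Z_L − Z_0)/(Z_L + Z_0) = (458 − j441)/(1214 − j441)
|Γ| = 636/1290 = 0.492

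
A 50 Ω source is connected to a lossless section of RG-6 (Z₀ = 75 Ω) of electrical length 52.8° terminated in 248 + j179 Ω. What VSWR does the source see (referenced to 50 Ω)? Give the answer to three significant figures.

tan(βl) = 1.32
Z_in = Z_0·(Z_L + jZ_0·tanβl)/(Z_0 + jZ_L·tanβl) = 28.8 − j71.1 Ω
Γ_s = (Z_in − Z_s)/(Z_in + Z_s) = (-21.2 − j71.1)/(78.8 − j71.1), |Γ_s| = 0.699
VSWR = (1 + |Γ_s|)/(1 − |Γ_s|)

VSWR ≈ 5.65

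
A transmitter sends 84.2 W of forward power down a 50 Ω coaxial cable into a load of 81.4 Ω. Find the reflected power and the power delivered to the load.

Γ = (81.4 − 50)/(81.4 + 50) = 0.239
|Γ|² = 0.0571
P_refl = |Γ|²·P_inc = 4.81 W, P_del = (1 − |Γ|²)·P_inc = 79.4 W

P_reflected ≈ 4.81 W; P_delivered ≈ 79.4 W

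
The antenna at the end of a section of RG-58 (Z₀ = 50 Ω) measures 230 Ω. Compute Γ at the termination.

Γ = (Z_L − Z_0)/(Z_L + Z_0) = (230 − 50)/(230 + 50) = 180/280

Γ = 0.643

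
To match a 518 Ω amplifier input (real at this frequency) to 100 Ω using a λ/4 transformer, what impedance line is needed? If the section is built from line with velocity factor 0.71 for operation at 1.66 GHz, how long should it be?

Z_qwt ≈ 228 Ω; length ≈ 3.21 cm

Z_qwt = √(Z_0·R_L) = √(100 × 518) = √51800
λ = 0.71·c/f = 0.128 m, so l = λ/4 = 0.0321 m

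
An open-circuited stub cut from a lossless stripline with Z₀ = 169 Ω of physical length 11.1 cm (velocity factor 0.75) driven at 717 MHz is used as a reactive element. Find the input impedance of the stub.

λ = v/f = 0.75·c / 717 MHz = 0.314 m
βl = 2π·l/λ = 2π × 0.354 = 127°
tan(βl) = -1.31
For an open-circuited stub, Z_in = −jZ_0·cot(βl) = −jZ_0/tan(βl)

Z_in ≈ +j129 Ω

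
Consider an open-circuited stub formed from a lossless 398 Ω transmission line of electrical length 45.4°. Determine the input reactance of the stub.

X_in ≈ -392 Ω (capacitive)

tan(βl) = 1.01
For an open-circuited stub, Z_in = −jZ_0·cot(βl) = −jZ_0/tan(βl)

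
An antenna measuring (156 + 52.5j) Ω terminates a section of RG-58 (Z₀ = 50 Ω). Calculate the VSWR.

VSWR ≈ 3.51

Γ = (Z_L − Z_0)/(Z_L + Z_0) = (106 + j52.5)/(206 + j52.5)
|Γ| = 118/213 = 0.556
VSWR = (1 + |Γ|)/(1 − |Γ|) = 1.56/0.444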